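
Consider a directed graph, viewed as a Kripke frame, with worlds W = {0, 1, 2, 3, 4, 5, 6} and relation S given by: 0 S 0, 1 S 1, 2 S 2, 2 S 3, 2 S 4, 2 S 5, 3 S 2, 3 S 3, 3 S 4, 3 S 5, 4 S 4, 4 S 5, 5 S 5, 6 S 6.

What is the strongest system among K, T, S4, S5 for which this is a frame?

S4

Reflexive (axiom T): yes — every world is S-related to itself.
Transitive (axiom 4): yes — every two-step S-path is closed by a direct edge.
Euclidean (axiom 5): no — 2 S 4 and 2 S 3, but not 4 S 3.
So F validates K, T, S4; S5 would additionally require S to be Euclidean. The strongest is S4.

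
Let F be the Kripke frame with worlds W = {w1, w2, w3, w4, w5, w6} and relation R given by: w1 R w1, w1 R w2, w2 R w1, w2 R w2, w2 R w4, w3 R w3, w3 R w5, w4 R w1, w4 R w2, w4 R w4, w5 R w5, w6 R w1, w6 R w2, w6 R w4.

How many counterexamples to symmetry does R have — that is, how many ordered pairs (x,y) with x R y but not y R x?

5

Enumerating: (w3,w5), (w4,w1), (w6,w1), (w6,w2), (w6,w4).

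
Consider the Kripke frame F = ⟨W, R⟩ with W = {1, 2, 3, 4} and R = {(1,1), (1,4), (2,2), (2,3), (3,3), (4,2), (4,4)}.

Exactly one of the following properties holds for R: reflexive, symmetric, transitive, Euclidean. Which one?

reflexive

Reflexive: yes — every world is R-related to itself.
Symmetric: no — 1 R 4 but not 4 R 1.
Transitive: no — 1 R 4 and 4 R 2, but not 1 R 2.
Euclidean: no — 1 R 4 and 1 R 1, but not 4 R 1.
Only reflexive holds.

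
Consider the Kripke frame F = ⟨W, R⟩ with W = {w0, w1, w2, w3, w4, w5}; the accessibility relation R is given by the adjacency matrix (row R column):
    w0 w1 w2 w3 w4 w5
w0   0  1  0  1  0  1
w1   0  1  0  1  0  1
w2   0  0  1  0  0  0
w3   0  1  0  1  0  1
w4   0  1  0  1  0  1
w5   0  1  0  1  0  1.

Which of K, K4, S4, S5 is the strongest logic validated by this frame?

Transitive (axiom 4): yes — every two-step R-path is closed by a direct edge.
Reflexive (axiom T): no — w0 is not related to itself.
Euclidean (axiom 5): yes — any two successors of a common world are R-related.
So F validates K, K4; S4 would additionally require R to be reflexive. The strongest is K4.

K4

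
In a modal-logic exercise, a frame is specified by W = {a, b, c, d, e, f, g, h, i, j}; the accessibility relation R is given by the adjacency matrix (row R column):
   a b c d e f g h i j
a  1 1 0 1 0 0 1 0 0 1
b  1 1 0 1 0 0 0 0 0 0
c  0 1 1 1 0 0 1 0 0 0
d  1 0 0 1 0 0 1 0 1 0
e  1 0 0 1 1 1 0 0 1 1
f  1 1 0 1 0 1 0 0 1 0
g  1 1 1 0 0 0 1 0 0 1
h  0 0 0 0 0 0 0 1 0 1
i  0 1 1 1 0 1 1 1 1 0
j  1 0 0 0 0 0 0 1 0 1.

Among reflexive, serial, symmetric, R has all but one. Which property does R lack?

symmetric

Reflexive: yes — every world is R-related to itself.
Serial: yes — every world has a successor (e.g. a R a).
Symmetric: no — b R d but not d R b.
Only symmetric fails.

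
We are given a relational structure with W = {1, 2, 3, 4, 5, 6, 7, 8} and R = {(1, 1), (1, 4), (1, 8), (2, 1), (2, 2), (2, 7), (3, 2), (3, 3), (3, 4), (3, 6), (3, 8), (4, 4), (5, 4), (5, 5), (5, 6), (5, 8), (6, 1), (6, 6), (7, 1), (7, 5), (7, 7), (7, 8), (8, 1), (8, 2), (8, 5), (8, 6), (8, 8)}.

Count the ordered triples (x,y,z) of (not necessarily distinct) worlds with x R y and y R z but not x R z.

25

Enumerating: (1,8,2), (1,8,5), (1,8,6), (2,1,4), (2,1,8), (2,7,5), (2,7,8), (3,2,1), (3,2,7), (3,6,1), (3,8,1), (3,8,5), … and 13 more.
Total: 25.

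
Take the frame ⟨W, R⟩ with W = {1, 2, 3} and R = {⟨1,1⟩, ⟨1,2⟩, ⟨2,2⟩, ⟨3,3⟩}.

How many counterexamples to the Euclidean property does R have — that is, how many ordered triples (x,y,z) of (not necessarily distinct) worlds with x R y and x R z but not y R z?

Enumerating: (1,2,1).

1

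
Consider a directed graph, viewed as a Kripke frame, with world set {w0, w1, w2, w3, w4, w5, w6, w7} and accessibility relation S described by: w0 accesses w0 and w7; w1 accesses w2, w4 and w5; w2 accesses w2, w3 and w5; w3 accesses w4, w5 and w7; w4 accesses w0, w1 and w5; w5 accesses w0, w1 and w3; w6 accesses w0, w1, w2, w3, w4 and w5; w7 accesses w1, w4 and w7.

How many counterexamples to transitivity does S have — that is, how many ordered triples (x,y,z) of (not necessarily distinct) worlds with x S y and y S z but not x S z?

Enumerating: (w0,w7,w1), (w0,w7,w4), (w1,w2,w3), (w1,w4,w0), (w1,w4,w1), (w1,w5,w0), (w1,w5,w1), (w1,w5,w3), (w2,w3,w4), (w2,w3,w7), (w2,w5,w0), (w2,w5,w1), … and 23 more.
Total: 35.

35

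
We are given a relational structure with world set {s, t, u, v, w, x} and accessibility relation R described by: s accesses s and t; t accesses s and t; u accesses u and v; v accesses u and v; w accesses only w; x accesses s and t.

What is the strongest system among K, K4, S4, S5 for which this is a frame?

Transitive (axiom 4): yes — every two-step R-path is closed by a direct edge.
Reflexive (axiom T): no — x is not related to itself.
Euclidean (axiom 5): yes — any two successors of a common world are R-related.
So F validates K, K4; S4 would additionally require R to be reflexive. The strongest is K4.

K4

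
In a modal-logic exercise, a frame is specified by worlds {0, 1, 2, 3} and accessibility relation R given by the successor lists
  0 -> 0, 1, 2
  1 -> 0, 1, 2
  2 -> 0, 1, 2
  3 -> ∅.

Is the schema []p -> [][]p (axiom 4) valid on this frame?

Yes

By correspondence theory, 4 is valid on a frame iff R is transitive.
Transitive: yes — every two-step R-path is closed by a direct edge.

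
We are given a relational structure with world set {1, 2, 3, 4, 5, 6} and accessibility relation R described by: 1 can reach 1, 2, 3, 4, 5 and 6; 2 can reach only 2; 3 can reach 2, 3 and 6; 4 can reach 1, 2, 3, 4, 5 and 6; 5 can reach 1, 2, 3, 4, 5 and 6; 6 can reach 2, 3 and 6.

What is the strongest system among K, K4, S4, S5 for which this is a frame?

S4

Transitive (axiom 4): yes — every two-step R-path is closed by a direct edge.
Reflexive (axiom T): yes — every world is R-related to itself.
Euclidean (axiom 5): no — 1 R 2 and 1 R 3, but not 2 R 3.
So F validates K, K4, S4; S5 would additionally require R to be Euclidean. The strongest is S4.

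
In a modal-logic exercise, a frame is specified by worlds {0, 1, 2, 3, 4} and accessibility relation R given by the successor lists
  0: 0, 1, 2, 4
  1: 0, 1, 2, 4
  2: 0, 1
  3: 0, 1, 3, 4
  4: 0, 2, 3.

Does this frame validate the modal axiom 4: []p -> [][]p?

No

The schema 4 characterises exactly the transitive frames.
Transitive: no — 0 R 4 and 4 R 3, but not 0 R 3.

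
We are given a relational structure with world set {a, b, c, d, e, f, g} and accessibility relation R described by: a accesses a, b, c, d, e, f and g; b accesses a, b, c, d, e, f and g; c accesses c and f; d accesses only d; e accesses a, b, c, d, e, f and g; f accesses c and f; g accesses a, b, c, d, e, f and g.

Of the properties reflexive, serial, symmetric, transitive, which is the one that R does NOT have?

symmetric

Reflexive: yes — every world is R-related to itself.
Serial: yes — every world has a successor (e.g. a R a).
Symmetric: no — a R c but not c R a.
Transitive: yes — every two-step R-path is closed by a direct edge.
Only symmetric fails.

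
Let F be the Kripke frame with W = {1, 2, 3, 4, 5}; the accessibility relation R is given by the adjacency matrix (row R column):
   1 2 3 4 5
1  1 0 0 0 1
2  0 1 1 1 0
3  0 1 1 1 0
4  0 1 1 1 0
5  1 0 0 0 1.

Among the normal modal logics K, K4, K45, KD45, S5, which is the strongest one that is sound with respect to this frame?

S5

Transitive (axiom 4): yes — every two-step R-path is closed by a direct edge.
Euclidean (axiom 5): yes — any two successors of a common world are R-related.
Serial (axiom D): yes — every world has a successor (e.g. 1 R 1).
Reflexive (axiom T): yes — every world is R-related to itself.
So F validates K, K4, K45, KD45, S5. The strongest is S5.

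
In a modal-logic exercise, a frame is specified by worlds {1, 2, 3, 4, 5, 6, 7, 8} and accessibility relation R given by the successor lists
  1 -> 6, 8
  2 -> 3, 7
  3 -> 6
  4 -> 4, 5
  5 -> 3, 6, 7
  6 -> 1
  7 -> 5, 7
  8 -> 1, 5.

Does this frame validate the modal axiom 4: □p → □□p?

No

By correspondence theory, 4 is valid on a frame iff R is transitive.
Transitive: no — 1 R 8 and 8 R 5, but not 1 R 5.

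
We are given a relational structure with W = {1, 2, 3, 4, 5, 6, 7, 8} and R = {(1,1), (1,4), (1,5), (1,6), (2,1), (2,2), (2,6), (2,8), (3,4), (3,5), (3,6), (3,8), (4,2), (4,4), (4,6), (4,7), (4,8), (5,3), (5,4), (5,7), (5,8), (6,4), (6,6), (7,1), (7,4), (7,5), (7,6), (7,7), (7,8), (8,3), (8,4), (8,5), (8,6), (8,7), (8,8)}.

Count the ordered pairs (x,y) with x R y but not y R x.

Enumerating: (1,4), (1,5), (1,6), (2,1), (2,6), (2,8), (3,4), (3,6), (4,2), (5,4), (7,1), (7,6), (8,6).

13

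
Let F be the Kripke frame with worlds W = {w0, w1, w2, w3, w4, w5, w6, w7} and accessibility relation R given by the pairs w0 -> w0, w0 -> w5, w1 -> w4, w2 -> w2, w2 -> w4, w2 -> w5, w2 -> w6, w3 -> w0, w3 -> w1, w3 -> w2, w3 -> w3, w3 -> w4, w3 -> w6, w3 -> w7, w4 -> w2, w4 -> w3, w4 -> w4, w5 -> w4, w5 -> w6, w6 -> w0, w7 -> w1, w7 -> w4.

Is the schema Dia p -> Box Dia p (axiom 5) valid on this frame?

Axiom 5 corresponds to the accessibility relation being Euclidean.
Euclidean: no — w2 R w4 and w2 R w5, but not w4 R w5.

No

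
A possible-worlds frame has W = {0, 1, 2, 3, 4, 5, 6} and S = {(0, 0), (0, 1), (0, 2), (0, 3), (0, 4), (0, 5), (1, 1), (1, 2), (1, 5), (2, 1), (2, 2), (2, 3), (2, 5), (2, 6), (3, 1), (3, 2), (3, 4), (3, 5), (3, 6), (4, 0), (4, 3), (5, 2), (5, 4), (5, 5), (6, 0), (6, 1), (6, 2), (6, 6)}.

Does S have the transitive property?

Transitive: no — 0 S 2 and 2 S 6, but not 0 S 6.

No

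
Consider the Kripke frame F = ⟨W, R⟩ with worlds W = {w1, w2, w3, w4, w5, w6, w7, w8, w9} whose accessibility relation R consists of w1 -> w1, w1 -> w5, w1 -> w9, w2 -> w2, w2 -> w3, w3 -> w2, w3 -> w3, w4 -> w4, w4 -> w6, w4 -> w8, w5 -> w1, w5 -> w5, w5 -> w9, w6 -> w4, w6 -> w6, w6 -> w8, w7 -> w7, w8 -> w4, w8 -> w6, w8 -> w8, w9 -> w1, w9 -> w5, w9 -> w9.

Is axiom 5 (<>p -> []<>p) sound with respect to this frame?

By correspondence theory, 5 is valid on a frame iff R is Euclidean.
Euclidean: yes — any two successors of a common world are R-related.

Yes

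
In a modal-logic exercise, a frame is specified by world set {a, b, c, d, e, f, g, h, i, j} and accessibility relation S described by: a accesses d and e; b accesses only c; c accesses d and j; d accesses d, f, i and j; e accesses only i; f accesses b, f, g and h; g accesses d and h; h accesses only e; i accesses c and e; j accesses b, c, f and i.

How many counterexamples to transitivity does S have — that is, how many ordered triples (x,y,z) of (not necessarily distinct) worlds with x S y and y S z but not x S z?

37

Enumerating: (a,d,f), (a,d,i), (a,d,j), (a,e,i), (b,c,d), (b,c,j), (c,d,f), (c,d,i), (c,j,b), (c,j,c), (c,j,f), (c,j,i), … and 25 more.
Total: 37.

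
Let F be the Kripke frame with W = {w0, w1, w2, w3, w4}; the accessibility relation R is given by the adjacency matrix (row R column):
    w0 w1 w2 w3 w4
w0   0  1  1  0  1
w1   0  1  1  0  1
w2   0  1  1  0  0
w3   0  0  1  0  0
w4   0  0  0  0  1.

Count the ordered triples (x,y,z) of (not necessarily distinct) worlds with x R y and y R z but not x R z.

Enumerating: (w2,w1,w4), (w3,w2,w1).

2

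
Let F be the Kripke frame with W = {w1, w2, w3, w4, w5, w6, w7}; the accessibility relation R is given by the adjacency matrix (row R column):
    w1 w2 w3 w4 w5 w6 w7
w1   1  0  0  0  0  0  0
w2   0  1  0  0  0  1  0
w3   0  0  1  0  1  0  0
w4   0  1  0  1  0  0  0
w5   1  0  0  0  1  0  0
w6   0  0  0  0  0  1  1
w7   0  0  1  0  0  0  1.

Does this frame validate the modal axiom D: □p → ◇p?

Yes

Axiom D corresponds to the accessibility relation being serial.
Serial: yes — every world has a successor (e.g. w1 R w1).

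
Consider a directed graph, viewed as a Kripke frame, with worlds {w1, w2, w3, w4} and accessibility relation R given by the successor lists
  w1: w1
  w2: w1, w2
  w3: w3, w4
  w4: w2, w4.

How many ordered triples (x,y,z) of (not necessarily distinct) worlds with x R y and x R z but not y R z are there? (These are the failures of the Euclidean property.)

Enumerating: (w2,w1,w2), (w3,w4,w3), (w4,w2,w4).

3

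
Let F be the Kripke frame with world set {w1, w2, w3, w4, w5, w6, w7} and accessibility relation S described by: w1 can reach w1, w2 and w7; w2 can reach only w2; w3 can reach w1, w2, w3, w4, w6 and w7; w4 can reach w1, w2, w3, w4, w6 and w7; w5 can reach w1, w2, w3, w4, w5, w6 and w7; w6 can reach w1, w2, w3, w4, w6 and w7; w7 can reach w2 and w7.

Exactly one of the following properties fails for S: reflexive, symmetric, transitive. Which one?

Reflexive: yes — every world is S-related to itself.
Symmetric: no — w1 S w2 but not w2 S w1.
Transitive: yes — every two-step S-path is closed by a direct edge.
Only symmetric fails.

symmetric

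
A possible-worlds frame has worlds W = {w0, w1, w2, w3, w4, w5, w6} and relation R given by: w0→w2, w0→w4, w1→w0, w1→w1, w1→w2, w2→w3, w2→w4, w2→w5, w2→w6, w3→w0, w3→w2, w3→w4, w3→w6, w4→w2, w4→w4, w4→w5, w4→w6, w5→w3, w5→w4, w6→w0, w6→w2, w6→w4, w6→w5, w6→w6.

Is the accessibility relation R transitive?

No

Transitive: no — w0 R w2 and w2 R w3, but not w0 R w3.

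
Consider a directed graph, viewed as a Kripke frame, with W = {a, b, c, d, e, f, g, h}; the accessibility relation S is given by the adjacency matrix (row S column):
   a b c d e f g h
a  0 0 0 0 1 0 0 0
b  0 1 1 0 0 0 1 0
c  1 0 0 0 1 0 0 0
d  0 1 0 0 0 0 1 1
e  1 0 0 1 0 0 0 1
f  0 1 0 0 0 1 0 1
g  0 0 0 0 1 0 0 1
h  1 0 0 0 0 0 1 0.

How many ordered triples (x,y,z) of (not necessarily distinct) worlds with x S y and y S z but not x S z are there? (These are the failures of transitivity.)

27

Enumerating: (a,e,a), (a,e,d), (a,e,h), (b,c,a), (b,c,e), (b,g,e), (b,g,h), (c,e,d), (c,e,h), (d,b,c), (d,g,e), (d,h,a), … and 15 more.
Total: 27.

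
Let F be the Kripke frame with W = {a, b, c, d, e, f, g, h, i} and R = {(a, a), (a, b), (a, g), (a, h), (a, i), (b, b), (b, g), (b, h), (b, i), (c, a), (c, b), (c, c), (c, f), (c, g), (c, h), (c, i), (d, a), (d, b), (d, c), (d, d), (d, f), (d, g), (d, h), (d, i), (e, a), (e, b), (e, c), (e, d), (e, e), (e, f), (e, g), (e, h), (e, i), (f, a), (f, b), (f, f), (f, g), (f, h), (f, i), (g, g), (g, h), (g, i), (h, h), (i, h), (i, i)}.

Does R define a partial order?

Yes

Reflexive: yes — every world is R-related to itself.
Transitive: yes — every two-step R-path is closed by a direct edge.
Antisymmetric: yes — no distinct pair is related both ways.
So R is a partial order.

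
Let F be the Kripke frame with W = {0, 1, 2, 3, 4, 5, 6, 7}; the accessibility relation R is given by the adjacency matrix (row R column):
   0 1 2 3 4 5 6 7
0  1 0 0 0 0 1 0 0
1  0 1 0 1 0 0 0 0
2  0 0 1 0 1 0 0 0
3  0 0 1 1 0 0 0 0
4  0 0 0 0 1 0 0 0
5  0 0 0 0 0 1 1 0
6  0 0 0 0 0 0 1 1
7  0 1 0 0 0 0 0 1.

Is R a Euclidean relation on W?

Euclidean: no — 0 R 5 and 0 R 0, but not 5 R 0.

No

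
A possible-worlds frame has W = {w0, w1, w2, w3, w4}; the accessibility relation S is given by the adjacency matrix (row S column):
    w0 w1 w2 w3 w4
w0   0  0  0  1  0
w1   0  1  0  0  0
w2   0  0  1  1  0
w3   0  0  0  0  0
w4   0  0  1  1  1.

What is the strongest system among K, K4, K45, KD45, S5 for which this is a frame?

Transitive (axiom 4): yes — every two-step S-path is closed by a direct edge.
Euclidean (axiom 5): no — w4 S w3 and w4 S w2, but not w3 S w2.
Serial (axiom D): no — w3 has no S-successor.
Reflexive (axiom T): no — w0 is not related to itself.
So F validates K, K4; K45 would additionally require S to be Euclidean. The strongest is K4.

K4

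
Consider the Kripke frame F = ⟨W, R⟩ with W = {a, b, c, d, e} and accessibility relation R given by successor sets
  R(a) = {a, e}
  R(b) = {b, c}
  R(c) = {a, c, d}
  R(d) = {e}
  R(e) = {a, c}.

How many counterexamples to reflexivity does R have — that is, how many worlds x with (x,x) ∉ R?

2

Enumerating: d, e.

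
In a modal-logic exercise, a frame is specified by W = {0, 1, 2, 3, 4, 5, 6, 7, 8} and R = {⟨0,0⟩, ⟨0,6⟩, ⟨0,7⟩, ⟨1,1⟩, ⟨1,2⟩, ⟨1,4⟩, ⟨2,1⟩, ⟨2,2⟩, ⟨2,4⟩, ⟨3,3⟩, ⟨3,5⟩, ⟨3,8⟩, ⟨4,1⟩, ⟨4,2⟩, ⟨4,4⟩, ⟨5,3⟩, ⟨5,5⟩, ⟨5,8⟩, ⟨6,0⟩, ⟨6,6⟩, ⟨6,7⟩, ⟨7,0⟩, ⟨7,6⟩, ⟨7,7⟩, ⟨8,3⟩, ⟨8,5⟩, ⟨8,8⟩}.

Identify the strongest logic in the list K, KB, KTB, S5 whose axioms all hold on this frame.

S5

Symmetric (axiom B): yes — every pair in R has its reverse in R.
Reflexive (axiom T): yes — every world is R-related to itself.
Euclidean (axiom 5): yes — any two successors of a common world are R-related.
So F validates K, KB, KTB, S5. The strongest is S5.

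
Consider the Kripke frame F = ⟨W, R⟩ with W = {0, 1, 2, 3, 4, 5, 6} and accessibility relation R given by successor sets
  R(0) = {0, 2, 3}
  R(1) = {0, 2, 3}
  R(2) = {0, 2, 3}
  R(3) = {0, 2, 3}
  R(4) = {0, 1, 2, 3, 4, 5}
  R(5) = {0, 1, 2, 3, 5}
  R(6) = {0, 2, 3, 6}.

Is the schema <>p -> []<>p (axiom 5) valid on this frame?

By correspondence theory, 5 is valid on a frame iff R is Euclidean.
Euclidean: no — 4 R 0 and 4 R 1, but not 0 R 1.

No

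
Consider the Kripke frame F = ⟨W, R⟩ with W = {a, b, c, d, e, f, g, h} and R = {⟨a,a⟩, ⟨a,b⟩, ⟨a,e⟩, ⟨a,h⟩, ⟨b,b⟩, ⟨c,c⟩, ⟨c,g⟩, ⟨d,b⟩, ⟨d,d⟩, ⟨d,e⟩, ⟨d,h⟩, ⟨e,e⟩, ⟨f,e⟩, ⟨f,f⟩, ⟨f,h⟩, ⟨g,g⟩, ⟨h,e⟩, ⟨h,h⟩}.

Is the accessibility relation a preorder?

Reflexive: yes — every world is R-related to itself.
Transitive: yes — every two-step R-path is closed by a direct edge.
So R is a preorder.

Yes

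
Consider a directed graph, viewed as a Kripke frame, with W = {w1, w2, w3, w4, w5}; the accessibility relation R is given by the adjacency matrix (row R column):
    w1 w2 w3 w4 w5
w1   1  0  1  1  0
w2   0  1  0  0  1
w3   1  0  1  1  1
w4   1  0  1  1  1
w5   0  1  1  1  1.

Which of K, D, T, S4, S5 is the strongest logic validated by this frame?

Serial (axiom D): yes — every world has a successor (e.g. w1 R w1).
Reflexive (axiom T): yes — every world is R-related to itself.
Transitive (axiom 4): no — w1 R w3 and w3 R w5, but not w1 R w5.
Euclidean (axiom 5): no — w3 R w1 and w3 R w5, but not w1 R w5.
So F validates K, D, T; S4 would additionally require R to be transitive. The strongest is T.

T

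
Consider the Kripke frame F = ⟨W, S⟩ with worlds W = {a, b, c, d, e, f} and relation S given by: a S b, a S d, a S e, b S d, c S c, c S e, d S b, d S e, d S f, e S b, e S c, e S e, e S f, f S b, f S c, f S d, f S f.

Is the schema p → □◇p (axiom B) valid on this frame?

No

By correspondence theory, B is valid on a frame iff S is symmetric.
Symmetric: no — a S b but not b S a.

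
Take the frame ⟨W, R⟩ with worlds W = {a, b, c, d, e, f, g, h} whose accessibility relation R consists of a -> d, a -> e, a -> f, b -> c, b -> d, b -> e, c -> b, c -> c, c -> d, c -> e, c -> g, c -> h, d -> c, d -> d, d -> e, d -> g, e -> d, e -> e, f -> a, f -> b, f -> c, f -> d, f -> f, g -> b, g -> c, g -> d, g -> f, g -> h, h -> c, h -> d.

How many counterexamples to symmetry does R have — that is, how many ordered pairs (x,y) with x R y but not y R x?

Enumerating: (a,d), (a,e), (b,d), (b,e), (c,e), (f,b), (f,c), (f,d), (g,b), (g,f), (g,h), (h,d).

12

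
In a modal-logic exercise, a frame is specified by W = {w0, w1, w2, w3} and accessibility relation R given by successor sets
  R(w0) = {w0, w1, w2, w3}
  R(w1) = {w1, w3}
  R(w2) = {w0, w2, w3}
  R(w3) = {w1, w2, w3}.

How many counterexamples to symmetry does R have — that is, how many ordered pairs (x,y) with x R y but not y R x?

Enumerating: (w0,w1), (w0,w3).

2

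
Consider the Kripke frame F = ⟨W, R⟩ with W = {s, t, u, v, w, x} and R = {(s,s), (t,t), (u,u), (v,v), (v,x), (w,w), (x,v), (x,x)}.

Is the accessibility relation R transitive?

Transitive: yes — every two-step R-path is closed by a direct edge.

Yes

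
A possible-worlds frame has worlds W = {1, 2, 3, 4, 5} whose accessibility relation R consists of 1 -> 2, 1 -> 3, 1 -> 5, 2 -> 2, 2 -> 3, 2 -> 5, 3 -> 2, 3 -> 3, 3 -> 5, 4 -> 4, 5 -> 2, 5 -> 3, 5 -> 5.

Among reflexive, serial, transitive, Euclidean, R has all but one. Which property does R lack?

Reflexive: no — 1 is not related to itself.
Serial: yes — every world has a successor (e.g. 1 R 2).
Transitive: yes — every two-step R-path is closed by a direct edge.
Euclidean: yes — any two successors of a common world are R-related.
Only reflexive fails.

reflexive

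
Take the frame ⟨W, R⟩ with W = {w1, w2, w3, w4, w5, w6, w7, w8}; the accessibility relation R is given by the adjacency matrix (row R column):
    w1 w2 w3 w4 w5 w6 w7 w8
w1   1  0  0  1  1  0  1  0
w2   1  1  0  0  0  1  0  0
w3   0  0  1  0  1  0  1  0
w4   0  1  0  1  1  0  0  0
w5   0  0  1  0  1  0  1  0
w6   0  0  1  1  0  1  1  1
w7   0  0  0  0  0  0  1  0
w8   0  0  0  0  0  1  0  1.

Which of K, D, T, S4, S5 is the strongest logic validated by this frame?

T

Serial (axiom D): yes — every world has a successor (e.g. w1 R w1).
Reflexive (axiom T): yes — every world is R-related to itself.
Transitive (axiom 4): no — w1 R w4 and w4 R w2, but not w1 R w2.
Euclidean (axiom 5): no — w1 R w4 and w1 R w7, but not w4 R w7.
So F validates K, D, T; S4 would additionally require R to be transitive. The strongest is T.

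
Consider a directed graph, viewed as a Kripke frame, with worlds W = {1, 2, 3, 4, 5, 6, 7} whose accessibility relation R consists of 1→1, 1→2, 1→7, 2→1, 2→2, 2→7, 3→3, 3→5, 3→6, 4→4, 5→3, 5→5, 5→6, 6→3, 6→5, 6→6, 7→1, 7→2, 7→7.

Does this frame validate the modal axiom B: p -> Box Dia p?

Yes

Axiom B corresponds to the accessibility relation being symmetric.
Symmetric: yes — every pair in R has its reverse in R.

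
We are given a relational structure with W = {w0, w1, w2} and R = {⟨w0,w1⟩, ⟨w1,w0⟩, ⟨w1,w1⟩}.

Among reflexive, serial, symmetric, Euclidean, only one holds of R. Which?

symmetric

Reflexive: no — w0 is not related to itself.
Serial: no — w2 has no R-successor.
Symmetric: yes — every pair in R has its reverse in R.
Euclidean: no — w1 R w0 and w1 R w0, but not w0 R w0.
Only symmetric holds.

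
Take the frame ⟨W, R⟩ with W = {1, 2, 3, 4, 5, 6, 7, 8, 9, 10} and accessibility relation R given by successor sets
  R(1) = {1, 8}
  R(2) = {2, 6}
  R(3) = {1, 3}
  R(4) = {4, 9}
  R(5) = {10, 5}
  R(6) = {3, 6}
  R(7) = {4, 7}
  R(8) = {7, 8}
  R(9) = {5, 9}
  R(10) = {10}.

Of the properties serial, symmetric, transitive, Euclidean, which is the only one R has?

serial

Serial: yes — every world has a successor (e.g. 1 R 1).
Symmetric: no — 1 R 8 but not 8 R 1.
Transitive: no — 1 R 8 and 8 R 7, but not 1 R 7.
Euclidean: no — 1 R 8 and 1 R 1, but not 8 R 1.
Only serial holds.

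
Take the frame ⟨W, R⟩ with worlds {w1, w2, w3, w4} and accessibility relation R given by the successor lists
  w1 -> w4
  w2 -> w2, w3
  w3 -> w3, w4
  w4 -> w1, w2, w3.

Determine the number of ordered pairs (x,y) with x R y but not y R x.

2

Enumerating: (w2,w3), (w4,w2).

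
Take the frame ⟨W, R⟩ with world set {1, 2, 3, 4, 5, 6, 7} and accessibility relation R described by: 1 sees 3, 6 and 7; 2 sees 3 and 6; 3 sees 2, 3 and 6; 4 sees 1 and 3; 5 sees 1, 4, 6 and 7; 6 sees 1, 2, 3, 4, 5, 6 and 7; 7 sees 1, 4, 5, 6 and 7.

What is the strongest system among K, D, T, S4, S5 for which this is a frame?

D

Serial (axiom D): yes — every world has a successor (e.g. 1 R 3).
Reflexive (axiom T): no — 1 is not related to itself.
Transitive (axiom 4): no — 1 R 3 and 3 R 2, but not 1 R 2.
Euclidean (axiom 5): no — 1 R 3 and 1 R 7, but not 3 R 7.
So F validates K, D; T would additionally require R to be reflexive. The strongest is D.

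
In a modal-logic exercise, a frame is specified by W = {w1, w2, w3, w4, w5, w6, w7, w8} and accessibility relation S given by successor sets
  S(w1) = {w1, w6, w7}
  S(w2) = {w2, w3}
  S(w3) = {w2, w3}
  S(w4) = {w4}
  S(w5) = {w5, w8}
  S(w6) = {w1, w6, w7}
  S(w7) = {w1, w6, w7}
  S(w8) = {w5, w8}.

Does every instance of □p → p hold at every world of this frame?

Yes

The schema T characterises exactly the reflexive frames.
Reflexive: yes — every world is S-related to itself.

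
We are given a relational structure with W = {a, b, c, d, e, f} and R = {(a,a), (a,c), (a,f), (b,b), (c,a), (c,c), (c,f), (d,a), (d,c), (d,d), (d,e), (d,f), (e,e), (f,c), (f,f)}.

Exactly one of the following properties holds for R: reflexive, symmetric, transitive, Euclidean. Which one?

reflexive

Reflexive: yes — every world is R-related to itself.
Symmetric: no — a R f but not f R a.
Transitive: no — f R c and c R a, but not f R a.
Euclidean: no — c R f and c R a, but not f R a.
Only reflexive holds.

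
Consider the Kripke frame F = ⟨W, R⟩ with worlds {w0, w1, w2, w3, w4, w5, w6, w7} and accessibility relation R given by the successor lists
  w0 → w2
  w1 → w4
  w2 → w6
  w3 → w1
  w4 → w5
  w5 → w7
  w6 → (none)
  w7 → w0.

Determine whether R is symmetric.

Symmetric: no — w0 R w2 but not w2 R w0.

No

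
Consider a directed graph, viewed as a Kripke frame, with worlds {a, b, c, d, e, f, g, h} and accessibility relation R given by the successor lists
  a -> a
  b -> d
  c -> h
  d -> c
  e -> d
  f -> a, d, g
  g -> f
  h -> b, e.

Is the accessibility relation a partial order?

Reflexive: no — b is not related to itself.
Transitive: no — b R d and d R c, but not b R c.
Antisymmetric: no — f R g and g R f with f ≠ g.
So R is not a partial order.

No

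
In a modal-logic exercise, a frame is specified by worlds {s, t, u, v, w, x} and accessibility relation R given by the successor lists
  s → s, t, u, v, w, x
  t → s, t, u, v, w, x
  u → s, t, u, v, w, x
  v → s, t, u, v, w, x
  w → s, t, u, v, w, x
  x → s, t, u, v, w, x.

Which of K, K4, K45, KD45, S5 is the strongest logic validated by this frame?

Transitive (axiom 4): yes — every two-step R-path is closed by a direct edge.
Euclidean (axiom 5): yes — any two successors of a common world are R-related.
Serial (axiom D): yes — every world has a successor (e.g. s R s).
Reflexive (axiom T): yes — every world is R-related to itself.
So F validates K, K4, K45, KD45, S5. The strongest is S5.

S5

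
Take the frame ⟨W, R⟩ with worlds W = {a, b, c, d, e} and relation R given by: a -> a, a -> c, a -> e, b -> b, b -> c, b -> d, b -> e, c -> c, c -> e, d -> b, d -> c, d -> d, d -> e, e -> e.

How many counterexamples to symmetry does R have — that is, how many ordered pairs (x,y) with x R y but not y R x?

Enumerating: (a,c), (a,e), (b,c), (b,e), (c,e), (d,c), (d,e).

7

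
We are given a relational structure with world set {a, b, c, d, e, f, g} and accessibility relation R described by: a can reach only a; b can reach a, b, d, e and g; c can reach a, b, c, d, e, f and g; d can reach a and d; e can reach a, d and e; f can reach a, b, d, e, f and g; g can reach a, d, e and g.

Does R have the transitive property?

Yes

Transitive: yes — every two-step R-path is closed by a direct edge.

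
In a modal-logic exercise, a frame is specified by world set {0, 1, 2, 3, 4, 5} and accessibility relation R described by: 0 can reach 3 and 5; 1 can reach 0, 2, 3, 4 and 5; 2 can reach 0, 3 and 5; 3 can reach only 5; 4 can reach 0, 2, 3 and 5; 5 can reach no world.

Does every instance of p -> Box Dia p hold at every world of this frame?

No

The schema B characterises exactly the symmetric frames.
Symmetric: no — 0 R 3 but not 3 R 0.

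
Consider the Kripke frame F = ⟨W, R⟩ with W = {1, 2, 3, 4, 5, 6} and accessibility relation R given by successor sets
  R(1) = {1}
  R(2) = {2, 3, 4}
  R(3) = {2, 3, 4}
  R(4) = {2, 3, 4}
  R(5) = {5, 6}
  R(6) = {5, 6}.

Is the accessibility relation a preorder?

Reflexive: yes — every world is R-related to itself.
Transitive: yes — every two-step R-path is closed by a direct edge.
So R is a preorder.

Yes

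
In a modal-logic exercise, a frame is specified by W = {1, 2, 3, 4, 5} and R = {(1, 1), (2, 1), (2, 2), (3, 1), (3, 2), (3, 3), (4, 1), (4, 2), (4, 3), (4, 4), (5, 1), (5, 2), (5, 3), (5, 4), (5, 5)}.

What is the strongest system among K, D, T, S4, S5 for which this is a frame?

S4

Serial (axiom D): yes — every world has a successor (e.g. 1 R 1).
Reflexive (axiom T): yes — every world is R-related to itself.
Transitive (axiom 4): yes — every two-step R-path is closed by a direct edge.
Euclidean (axiom 5): no — 3 R 1 and 3 R 2, but not 1 R 2.
So F validates K, D, T, S4; S5 would additionally require R to be Euclidean. The strongest is S4.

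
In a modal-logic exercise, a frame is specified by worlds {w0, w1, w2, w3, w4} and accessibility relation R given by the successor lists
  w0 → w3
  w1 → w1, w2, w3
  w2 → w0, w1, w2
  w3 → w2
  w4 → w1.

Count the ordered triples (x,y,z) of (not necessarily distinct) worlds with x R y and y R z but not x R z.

8

Enumerating: (w0,w3,w2), (w1,w2,w0), (w2,w0,w3), (w2,w1,w3), (w3,w2,w0), (w3,w2,w1), (w4,w1,w2), (w4,w1,w3).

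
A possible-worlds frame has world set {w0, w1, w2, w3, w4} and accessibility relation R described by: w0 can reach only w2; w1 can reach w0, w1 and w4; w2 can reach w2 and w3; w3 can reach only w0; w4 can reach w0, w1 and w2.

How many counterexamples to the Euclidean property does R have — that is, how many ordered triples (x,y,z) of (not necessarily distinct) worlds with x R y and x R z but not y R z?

Enumerating: (w1,w0,w0), (w1,w0,w1), (w1,w0,w4), (w1,w4,w4), (w2,w3,w2), (w2,w3,w3), (w3,w0,w0), (w4,w0,w0), (w4,w0,w1), (w4,w1,w2), (w4,w2,w0), (w4,w2,w1).

12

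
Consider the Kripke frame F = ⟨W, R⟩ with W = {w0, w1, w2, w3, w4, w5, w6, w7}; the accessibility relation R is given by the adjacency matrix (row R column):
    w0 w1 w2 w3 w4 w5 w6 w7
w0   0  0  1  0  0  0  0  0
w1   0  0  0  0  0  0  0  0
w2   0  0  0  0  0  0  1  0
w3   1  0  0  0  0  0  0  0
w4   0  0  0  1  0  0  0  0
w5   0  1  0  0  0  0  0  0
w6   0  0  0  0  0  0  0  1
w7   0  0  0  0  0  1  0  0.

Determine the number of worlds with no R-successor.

1

Enumerating: w1.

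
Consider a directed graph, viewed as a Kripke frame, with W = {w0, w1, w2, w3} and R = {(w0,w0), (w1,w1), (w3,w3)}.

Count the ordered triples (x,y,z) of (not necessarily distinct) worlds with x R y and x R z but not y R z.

R is Euclidean; there are no such tuples.

0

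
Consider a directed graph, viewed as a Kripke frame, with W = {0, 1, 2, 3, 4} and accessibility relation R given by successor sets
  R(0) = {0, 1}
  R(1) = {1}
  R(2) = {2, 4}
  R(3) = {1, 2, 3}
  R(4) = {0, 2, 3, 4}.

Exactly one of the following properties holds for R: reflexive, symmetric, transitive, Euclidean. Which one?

Reflexive: yes — every world is R-related to itself.
Symmetric: no — 0 R 1 but not 1 R 0.
Transitive: no — 2 R 4 and 4 R 0, but not 2 R 0.
Euclidean: no — 3 R 1 and 3 R 2, but not 1 R 2.
Only reflexive holds.

reflexive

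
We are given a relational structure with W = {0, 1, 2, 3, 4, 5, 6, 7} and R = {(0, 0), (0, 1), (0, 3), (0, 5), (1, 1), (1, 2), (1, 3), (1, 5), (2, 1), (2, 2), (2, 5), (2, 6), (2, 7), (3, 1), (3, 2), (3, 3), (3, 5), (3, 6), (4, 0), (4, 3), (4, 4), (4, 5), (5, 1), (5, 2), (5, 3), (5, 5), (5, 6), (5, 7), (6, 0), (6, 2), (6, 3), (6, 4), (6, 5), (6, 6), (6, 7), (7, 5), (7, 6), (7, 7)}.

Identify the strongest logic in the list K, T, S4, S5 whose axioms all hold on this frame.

T

Reflexive (axiom T): yes — every world is R-related to itself.
Transitive (axiom 4): no — 0 R 1 and 1 R 2, but not 0 R 2.
Euclidean (axiom 5): no — 1 R 2 and 1 R 3, but not 2 R 3.
So F validates K, T; S4 would additionally require R to be transitive. The strongest is T.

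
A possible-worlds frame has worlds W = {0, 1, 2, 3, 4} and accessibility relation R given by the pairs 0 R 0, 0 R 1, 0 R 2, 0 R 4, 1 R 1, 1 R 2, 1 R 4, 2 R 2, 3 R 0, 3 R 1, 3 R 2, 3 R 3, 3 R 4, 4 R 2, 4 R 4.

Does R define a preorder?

Reflexive: yes — every world is R-related to itself.
Transitive: yes — every two-step R-path is closed by a direct edge.
So R is a preorder.

Yes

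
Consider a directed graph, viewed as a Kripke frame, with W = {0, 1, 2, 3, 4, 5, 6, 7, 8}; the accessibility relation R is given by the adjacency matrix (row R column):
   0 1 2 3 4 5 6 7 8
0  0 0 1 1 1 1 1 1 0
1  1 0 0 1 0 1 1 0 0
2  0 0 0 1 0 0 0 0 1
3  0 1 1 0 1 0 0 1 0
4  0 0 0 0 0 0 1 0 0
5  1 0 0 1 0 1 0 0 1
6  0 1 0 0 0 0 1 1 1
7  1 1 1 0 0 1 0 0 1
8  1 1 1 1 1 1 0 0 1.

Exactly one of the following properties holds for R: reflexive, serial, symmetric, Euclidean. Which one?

Reflexive: no — 0 is not related to itself.
Serial: yes — every world has a successor (e.g. 0 R 2).
Symmetric: no — 0 R 2 but not 2 R 0.
Euclidean: no — 0 R 2 and 0 R 4, but not 2 R 4.
Only serial holds.

serial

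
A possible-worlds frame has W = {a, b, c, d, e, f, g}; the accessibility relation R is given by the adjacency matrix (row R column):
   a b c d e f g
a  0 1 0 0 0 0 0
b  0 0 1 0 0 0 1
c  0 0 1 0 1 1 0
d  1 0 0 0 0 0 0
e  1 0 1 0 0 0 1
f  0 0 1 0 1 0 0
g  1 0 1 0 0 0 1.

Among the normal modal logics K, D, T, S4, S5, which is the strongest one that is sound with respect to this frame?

Serial (axiom D): yes — every world has a successor (e.g. a R b).
Reflexive (axiom T): no — a is not related to itself.
Transitive (axiom 4): no — a R b and b R c, but not a R c.
Euclidean (axiom 5): no — b R c and b R g, but not c R g.
So F validates K, D; T would additionally require R to be reflexive. The strongest is D.

D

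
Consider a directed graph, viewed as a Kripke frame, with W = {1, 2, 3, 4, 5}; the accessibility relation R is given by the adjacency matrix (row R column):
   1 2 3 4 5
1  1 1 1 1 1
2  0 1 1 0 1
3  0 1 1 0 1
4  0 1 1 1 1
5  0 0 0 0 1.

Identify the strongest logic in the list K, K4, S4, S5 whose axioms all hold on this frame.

Transitive (axiom 4): yes — every two-step R-path is closed by a direct edge.
Reflexive (axiom T): yes — every world is R-related to itself.
Euclidean (axiom 5): no — 1 R 2 and 1 R 4, but not 2 R 4.
So F validates K, K4, S4; S5 would additionally require R to be Euclidean. The strongest is S4.

S4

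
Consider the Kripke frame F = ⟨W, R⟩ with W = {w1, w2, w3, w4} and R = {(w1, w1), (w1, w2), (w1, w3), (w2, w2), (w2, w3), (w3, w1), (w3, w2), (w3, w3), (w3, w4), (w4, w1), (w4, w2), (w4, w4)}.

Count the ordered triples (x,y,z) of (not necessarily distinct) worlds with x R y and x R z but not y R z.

8

Enumerating: (w1,w2,w1), (w3,w1,w4), (w3,w2,w1), (w3,w2,w4), (w3,w4,w3), (w4,w1,w4), (w4,w2,w1), (w4,w2,w4).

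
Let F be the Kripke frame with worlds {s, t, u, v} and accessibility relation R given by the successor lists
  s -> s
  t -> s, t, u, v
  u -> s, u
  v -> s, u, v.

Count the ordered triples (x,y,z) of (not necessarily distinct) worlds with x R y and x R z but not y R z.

10

Enumerating: (t,s,t), (t,s,u), (t,s,v), (t,u,t), (t,u,v), (t,v,t), (u,s,u), (v,s,u), (v,s,v), (v,u,v).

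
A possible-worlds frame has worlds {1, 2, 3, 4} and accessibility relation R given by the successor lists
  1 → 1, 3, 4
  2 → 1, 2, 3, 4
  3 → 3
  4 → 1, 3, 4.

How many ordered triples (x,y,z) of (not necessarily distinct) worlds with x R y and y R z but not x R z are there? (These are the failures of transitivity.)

R is transitive; there are no such tuples.

0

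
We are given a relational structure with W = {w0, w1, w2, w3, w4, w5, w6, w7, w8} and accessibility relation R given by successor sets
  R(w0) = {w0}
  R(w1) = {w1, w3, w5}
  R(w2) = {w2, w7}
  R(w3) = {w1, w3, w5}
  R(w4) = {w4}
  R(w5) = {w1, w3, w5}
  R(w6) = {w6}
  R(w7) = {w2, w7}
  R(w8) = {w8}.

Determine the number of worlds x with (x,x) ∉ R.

0

R is reflexive; there are no such worlds.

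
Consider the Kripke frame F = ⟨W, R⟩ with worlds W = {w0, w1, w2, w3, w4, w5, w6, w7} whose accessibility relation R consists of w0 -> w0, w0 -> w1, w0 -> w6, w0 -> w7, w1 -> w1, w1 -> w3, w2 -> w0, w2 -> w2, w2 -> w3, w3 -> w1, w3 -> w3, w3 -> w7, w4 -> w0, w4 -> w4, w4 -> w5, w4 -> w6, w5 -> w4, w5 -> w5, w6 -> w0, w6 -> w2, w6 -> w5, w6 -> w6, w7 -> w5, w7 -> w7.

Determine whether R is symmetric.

Symmetric: no — w0 R w1 but not w1 R w0.

No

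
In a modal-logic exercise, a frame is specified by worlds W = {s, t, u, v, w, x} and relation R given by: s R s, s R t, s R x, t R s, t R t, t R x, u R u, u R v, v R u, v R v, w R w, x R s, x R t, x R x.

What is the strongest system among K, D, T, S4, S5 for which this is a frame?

Serial (axiom D): yes — every world has a successor (e.g. s R s).
Reflexive (axiom T): yes — every world is R-related to itself.
Transitive (axiom 4): yes — every two-step R-path is closed by a direct edge.
Euclidean (axiom 5): yes — any two successors of a common world are R-related.
So F validates K, D, T, S4, S5. The strongest is S5.

S5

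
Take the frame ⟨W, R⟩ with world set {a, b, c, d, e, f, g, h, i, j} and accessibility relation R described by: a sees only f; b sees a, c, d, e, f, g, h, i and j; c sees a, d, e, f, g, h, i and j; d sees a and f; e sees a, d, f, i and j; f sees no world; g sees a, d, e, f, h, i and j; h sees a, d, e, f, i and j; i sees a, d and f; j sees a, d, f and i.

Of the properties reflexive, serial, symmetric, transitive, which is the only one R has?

transitive

Reflexive: no — a is not related to itself.
Serial: no — f has no R-successor.
Symmetric: no — a R f but not f R a.
Transitive: yes — every two-step R-path is closed by a direct edge.
Only transitive holds.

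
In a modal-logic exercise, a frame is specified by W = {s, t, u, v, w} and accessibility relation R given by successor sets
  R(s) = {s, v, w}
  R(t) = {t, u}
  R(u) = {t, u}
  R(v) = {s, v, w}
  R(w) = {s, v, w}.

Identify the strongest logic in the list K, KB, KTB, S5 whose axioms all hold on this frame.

S5

Symmetric (axiom B): yes — every pair in R has its reverse in R.
Reflexive (axiom T): yes — every world is R-related to itself.
Euclidean (axiom 5): yes — any two successors of a common world are R-related.
So F validates K, KB, KTB, S5. The strongest is S5.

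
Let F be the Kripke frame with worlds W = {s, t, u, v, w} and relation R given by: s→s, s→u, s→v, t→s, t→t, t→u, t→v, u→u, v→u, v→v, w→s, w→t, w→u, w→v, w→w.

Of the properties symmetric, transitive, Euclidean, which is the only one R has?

transitive

Symmetric: no — s R u but not u R s.
Transitive: yes — every two-step R-path is closed by a direct edge.
Euclidean: no — s R u and s R v, but not u R v.
Only transitive holds.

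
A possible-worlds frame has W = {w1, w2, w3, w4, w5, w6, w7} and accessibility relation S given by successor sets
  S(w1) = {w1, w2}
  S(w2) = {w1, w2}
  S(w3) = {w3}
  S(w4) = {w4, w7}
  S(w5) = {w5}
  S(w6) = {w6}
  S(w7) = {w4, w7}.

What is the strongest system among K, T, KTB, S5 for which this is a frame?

S5

Reflexive (axiom T): yes — every world is S-related to itself.
Symmetric (axiom B): yes — every pair in S has its reverse in S.
Euclidean (axiom 5): yes — any two successors of a common world are S-related.
So F validates K, T, KTB, S5. The strongest is S5.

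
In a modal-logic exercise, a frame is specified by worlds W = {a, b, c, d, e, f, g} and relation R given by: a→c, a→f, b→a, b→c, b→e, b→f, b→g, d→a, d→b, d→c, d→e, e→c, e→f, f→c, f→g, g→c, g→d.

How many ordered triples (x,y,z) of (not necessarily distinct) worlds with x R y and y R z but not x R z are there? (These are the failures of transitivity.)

Enumerating: (a,f,g), (b,g,d), (d,a,f), (d,b,f), (d,b,g), (d,e,f), (e,f,g), (f,g,d), (g,d,a), (g,d,b), (g,d,e).

11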